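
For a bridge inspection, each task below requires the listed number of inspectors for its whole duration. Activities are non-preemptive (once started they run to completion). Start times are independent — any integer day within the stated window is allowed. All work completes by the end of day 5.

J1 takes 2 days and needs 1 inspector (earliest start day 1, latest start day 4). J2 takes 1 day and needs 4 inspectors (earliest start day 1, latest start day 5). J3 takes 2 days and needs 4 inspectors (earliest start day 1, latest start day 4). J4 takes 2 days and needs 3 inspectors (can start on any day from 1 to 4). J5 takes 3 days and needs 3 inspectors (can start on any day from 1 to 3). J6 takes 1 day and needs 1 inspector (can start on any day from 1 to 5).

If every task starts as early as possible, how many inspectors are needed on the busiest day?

Early-start schedule: J1@1, J2@1, J3@1, J4@1, J5@1, J6@1.
Load per day: day 1: 16, day 2: 11, day 3: 3, day 4: 0, day 5: 0.
Peak is 16.

16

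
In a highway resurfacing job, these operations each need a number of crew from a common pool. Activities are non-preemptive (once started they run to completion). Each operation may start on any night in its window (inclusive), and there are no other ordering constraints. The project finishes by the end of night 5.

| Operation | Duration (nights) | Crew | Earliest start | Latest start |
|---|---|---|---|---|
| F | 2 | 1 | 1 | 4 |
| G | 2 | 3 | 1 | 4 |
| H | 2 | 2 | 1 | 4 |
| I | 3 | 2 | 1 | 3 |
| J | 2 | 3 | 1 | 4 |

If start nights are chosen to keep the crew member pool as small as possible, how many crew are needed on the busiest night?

6

Early-start (F@1, G@1, H@1, I@1, J@1) gives peak 11: n1:11  n2:11  n3:2  n4:0  n5:0.
Shift I→3, J→3.
Schedule F@1, G@1, H@1, I@3, J@3: n1:6  n2:6  n3:5  n4:5  n5:2 — peak 6.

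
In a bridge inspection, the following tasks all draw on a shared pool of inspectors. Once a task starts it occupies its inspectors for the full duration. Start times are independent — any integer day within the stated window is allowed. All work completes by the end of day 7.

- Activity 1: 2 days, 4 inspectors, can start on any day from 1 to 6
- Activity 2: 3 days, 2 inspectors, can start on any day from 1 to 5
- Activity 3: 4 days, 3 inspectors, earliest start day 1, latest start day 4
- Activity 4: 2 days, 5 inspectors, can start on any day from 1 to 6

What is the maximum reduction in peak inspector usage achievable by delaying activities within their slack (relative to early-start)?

Early-start peak: d1:14  d2:14  d3:5  d4:3  d5:0  d6:0  d7:0 ⇒ 14.
Leveled (Activity 1@1, Activity 2@3, Activity 3@1, Activity 4@5): d1:7  d2:7  d3:5  d4:5  d5:7  d6:5  d7:0 ⇒ 7.
Reduction 14 − 7 = 7.

7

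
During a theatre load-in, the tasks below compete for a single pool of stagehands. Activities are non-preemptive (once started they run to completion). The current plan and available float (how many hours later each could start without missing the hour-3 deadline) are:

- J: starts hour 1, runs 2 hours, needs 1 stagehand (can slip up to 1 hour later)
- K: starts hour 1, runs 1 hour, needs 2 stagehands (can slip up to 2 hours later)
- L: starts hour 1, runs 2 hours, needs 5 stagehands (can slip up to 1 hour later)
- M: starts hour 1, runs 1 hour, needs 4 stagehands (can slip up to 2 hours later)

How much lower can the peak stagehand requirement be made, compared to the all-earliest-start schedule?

6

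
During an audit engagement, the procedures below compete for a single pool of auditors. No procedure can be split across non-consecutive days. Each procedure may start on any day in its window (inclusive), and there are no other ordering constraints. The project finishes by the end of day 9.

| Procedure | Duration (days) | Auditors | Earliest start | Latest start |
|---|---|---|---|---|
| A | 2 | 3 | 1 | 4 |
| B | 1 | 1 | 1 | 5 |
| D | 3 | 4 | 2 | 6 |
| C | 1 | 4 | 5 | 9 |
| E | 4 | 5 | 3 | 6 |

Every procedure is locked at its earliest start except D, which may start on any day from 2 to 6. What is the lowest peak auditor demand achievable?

D@2: d1:4  d2:7  d3:9  d4:9  d5:9  d6:5  d7:0  d8:0  d9:0 → peak 9
D@3: d1:4  d2:3  d3:9  d4:9  d5:13  d6:5  d7:0  d8:0  d9:0 → peak 13
D@4: d1:4  d2:3  d3:5  d4:9  d5:13  d6:9  d7:0  d8:0  d9:0 → peak 13
D@5: d1:4  d2:3  d3:5  d4:5  d5:13  d6:9  d7:4  d8:0  d9:0 → peak 13
D@6: d1:4  d2:3  d3:5  d4:5  d5:9  d6:9  d7:4  d8:4  d9:0 → peak 9
Best is D@2, peak 9.

9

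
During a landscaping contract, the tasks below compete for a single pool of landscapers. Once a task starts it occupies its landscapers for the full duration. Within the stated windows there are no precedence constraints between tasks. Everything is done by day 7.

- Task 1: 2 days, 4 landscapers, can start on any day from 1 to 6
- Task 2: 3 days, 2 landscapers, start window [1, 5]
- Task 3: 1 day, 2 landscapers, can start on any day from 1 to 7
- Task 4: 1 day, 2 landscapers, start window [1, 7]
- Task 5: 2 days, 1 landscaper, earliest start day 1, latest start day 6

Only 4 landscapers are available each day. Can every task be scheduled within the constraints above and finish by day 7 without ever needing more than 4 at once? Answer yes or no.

yes

Schedule Task 1@1, Task 2@3, Task 3@3, Task 4@4, Task 5@5: d1:4  d2:4  d3:4  d4:4  d5:3  d6:1  d7:0 — peak 4 ≤ 4.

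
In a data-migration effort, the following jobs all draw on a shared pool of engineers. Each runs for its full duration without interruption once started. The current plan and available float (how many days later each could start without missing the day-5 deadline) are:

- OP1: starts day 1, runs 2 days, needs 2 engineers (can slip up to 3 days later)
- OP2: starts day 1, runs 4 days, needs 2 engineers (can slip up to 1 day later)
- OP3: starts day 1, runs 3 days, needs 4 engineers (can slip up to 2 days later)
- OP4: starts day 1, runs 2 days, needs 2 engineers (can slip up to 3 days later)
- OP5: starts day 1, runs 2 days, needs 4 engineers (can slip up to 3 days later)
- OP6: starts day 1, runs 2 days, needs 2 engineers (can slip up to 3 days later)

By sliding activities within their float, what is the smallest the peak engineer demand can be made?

Early-start (OP1@1, OP2@1, OP3@1, OP4@1, OP5@1, OP6@1) gives peak 16: d1:16  d2:16  d3:6  d4:2  d5:0.
Shift OP5→3, OP6→4.
Schedule OP1@1, OP2@1, OP3@1, OP4@1, OP5@3, OP6@4: d1:10  d2:10  d3:10  d4:8  d5:2 — peak 10.

10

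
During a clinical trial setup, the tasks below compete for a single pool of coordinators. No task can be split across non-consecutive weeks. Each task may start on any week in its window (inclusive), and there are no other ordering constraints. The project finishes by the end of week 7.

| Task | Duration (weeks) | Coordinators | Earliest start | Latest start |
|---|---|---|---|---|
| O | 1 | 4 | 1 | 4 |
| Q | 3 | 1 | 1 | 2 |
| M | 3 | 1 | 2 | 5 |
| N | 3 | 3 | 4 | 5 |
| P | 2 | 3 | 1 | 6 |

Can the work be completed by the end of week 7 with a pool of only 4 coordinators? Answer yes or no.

yes

Schedule O@1, Q@2, M@4, N@5, P@2: w1:4  w2:4  w3:4  w4:2  w5:4  w6:4  w7:3 — peak 4 ≤ 4.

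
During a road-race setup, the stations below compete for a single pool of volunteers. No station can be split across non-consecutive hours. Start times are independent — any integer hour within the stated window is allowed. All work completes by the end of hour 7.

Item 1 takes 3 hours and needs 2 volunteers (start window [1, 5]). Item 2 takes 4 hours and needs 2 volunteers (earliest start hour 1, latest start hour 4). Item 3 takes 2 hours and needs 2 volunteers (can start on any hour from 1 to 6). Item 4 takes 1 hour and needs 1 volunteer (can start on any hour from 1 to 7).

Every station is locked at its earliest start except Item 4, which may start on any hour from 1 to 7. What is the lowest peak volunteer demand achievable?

6

Item 4@1: h1:7  h2:6  h3:4  h4:2  h5:0  h6:0  h7:0 → peak 7
Item 4@2: h1:6  h2:7  h3:4  h4:2  h5:0  h6:0  h7:0 → peak 7
Item 4@3: h1:6  h2:6  h3:5  h4:2  h5:0  h6:0  h7:0 → peak 6
Item 4@4: h1:6  h2:6  h3:4  h4:3  h5:0  h6:0  h7:0 → peak 6
Item 4@5: h1:6  h2:6  h3:4  h4:2  h5:1  h6:0  h7:0 → peak 6
Item 4@6: h1:6  h2:6  h3:4  h4:2  h5:0  h6:1  h7:0 → peak 6
Item 4@7: h1:6  h2:6  h3:4  h4:2  h5:0  h6:0  h7:1 → peak 6
Best is Item 4@3, peak 6.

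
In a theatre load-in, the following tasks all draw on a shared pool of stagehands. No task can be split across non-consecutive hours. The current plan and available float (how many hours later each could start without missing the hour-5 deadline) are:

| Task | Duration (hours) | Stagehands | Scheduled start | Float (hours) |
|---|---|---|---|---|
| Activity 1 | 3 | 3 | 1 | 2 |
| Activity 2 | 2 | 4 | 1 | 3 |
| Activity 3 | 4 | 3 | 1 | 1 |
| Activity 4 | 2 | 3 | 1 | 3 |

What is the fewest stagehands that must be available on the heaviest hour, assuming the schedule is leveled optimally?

Early-start (Activity 1@1, Activity 2@1, Activity 3@1, Activity 4@1) gives peak 13: h1:13  h2:13  h3:6  h4:3  h5:0.
Shift Activity 2→4.
Schedule Activity 1@1, Activity 2@4, Activity 3@1, Activity 4@1: h1:9  h2:9  h3:6  h4:7  h5:4 — peak 9.

9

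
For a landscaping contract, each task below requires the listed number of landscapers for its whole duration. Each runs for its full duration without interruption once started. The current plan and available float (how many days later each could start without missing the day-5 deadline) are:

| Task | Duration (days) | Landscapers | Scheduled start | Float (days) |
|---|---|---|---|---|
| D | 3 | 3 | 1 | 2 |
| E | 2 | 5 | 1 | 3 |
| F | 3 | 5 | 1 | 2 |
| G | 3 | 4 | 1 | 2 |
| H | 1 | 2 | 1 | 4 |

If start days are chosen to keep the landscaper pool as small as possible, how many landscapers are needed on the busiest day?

Early-start (D@1, E@1, F@1, G@1, H@1) gives peak 19: d1:19  d2:17  d3:12  d4:0  d5:0.
Shift F→3, H→4.
Schedule D@1, E@1, F@3, G@1, H@4: d1:12  d2:12  d3:12  d4:7  d5:5 — peak 12.

12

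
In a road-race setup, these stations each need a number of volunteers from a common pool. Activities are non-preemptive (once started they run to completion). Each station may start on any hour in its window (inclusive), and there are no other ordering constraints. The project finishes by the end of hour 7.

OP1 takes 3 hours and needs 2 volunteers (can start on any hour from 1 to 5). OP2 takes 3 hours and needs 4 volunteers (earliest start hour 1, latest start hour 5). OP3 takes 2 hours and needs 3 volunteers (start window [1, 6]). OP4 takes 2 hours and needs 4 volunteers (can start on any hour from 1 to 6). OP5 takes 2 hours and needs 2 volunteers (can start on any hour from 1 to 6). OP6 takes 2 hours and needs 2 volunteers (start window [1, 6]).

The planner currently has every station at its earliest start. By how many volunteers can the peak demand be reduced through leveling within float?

11

Early-start peak: h1:17  h2:17  h3:6  h4:0  h5:0  h6:0  h7:0 ⇒ 17.
Leveled (OP1@1, OP2@1, OP3@4, OP4@6, OP5@4, OP6@6): h1:6  h2:6  h3:6  h4:5  h5:5  h6:6  h7:6 ⇒ 6.
Reduction 17 − 6 = 11.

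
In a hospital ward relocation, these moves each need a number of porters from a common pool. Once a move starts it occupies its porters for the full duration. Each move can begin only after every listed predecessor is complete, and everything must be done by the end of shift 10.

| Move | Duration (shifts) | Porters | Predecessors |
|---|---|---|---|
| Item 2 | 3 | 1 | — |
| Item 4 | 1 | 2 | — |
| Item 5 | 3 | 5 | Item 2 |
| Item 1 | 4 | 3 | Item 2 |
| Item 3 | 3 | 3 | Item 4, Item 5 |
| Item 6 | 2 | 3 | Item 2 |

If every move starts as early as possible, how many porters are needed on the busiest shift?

Early-start schedule: Item 2@1, Item 4@1, Item 5@4, Item 1@4, Item 3@7, Item 6@4.
Load per shift: shift 1: 3, shift 2: 1, shift 3: 1, shift 4: 11, shift 5: 11, shift 6: 8, shift 7: 6, shift 8: 3, shift 9: 3, shift 10: 0.
Peak is 11.

11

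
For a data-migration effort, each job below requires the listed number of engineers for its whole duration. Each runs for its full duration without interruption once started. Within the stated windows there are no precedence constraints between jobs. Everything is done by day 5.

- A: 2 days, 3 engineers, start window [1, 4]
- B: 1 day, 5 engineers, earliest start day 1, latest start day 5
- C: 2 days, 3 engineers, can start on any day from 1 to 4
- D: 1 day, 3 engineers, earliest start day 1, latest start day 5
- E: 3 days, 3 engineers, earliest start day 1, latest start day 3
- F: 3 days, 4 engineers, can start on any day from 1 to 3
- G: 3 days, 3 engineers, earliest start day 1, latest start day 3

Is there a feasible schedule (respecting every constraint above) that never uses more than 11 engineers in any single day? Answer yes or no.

yes

Schedule A@1, B@1, C@1, D@2, E@3, F@3, G@3: d1:11  d2:9  d3:10  d4:10  d5:10 — peak 11 ≤ 11.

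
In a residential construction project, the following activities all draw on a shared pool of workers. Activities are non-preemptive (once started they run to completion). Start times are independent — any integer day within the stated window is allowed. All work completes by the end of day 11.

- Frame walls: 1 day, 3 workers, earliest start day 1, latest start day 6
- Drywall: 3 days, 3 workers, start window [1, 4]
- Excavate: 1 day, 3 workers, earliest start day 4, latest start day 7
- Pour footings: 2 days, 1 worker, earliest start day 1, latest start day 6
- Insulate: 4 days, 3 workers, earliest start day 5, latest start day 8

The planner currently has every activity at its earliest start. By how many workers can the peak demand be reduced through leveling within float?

Early-start peak: d1:7  d2:4  d3:3  d4:3  d5:3  d6:3  d7:3  d8:3  d9:0  d10:0  d11:0 ⇒ 7.
Leveled (Frame walls@1, Drywall@2, Excavate@5, Pour footings@6, Insulate@8): d1:3  d2:3  d3:3  d4:3  d5:3  d6:1  d7:1  d8:3  d9:3  d10:3  d11:3 ⇒ 3.
Reduction 7 − 3 = 4.

4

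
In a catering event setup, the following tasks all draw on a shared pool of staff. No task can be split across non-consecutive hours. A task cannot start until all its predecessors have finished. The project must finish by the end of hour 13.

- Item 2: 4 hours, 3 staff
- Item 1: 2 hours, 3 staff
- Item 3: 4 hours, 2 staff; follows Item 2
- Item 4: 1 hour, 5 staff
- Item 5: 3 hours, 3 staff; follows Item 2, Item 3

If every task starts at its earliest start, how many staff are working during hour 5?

At early start, hour 5 has: Item 3.
Demand: 2 = 2.

2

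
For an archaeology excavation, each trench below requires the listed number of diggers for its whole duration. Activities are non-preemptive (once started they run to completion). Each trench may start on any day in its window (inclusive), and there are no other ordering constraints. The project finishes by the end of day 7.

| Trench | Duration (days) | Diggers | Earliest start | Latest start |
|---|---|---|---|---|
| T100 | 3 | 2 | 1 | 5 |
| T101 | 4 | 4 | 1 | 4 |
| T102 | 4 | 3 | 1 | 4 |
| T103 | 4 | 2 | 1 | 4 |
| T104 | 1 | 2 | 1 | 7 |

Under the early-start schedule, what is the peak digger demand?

13

Early-start schedule: T100@1, T101@1, T102@1, T103@1, T104@1.
Load per day: day 1: 13, day 2: 11, day 3: 11, day 4: 9, day 5: 0, day 6: 0, day 7: 0.
Peak is 13.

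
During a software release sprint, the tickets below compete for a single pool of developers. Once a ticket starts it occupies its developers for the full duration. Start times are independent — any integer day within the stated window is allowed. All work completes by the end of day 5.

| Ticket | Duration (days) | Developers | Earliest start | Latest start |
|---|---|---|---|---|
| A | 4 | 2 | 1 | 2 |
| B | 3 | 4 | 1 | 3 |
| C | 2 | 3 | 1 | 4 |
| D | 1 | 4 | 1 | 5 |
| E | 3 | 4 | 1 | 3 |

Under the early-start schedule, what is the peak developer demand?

17

Early-start schedule: A@1, B@1, C@1, D@1, E@1.
Load per day: day 1: 17, day 2: 13, day 3: 10, day 4: 2, day 5: 0.
Peak is 17.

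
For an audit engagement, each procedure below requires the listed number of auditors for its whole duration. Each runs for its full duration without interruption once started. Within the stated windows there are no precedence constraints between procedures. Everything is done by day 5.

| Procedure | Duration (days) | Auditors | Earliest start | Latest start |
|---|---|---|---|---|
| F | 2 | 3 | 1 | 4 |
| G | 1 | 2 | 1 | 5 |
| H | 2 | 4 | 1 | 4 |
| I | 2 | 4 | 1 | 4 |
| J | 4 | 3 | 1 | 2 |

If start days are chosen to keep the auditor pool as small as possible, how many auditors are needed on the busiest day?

Early-start (F@1, G@1, H@1, I@1, J@1) gives peak 16: d1:16  d2:14  d3:3  d4:3  d5:0.
Shift I→3, J→2.
Schedule F@1, G@1, H@1, I@3, J@2: d1:9  d2:10  d3:7  d4:7  d5:3 — peak 10.

10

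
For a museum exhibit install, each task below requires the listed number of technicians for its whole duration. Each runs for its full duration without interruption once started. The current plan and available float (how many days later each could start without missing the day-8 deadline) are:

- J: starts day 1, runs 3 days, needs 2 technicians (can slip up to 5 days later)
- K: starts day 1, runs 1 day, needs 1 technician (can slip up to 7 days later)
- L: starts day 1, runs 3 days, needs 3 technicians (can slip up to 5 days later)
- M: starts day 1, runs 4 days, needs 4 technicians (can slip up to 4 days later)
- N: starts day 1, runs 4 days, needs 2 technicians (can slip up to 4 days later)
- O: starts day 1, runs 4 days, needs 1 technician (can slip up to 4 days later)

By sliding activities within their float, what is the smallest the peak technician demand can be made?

Early-start (J@1, K@1, L@1, M@1, N@1, O@1) gives peak 13: d1:13  d2:12  d3:12  d4:7  d5:0  d6:0  d7:0  d8:0.
Shift L→2, M→5, N→4.
Schedule J@1, K@1, L@2, M@5, N@4, O@1: d1:4  d2:6  d3:6  d4:6  d5:6  d6:6  d7:6  d8:4 — peak 6.
Total technician-days = 44 over 8 days ⇒ peak ≥ ⌈44/8⌉ = 6, so 6 is optimal.

6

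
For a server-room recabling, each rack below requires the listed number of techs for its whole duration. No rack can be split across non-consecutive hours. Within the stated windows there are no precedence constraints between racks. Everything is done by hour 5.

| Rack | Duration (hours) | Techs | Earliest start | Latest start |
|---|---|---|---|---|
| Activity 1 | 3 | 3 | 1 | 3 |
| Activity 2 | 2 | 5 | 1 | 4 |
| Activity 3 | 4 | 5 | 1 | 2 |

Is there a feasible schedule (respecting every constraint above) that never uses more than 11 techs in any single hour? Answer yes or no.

yes

Schedule Activity 1@1, Activity 2@4, Activity 3@1: h1:8  h2:8  h3:8  h4:10  h5:5 — peak 10 ≤ 11.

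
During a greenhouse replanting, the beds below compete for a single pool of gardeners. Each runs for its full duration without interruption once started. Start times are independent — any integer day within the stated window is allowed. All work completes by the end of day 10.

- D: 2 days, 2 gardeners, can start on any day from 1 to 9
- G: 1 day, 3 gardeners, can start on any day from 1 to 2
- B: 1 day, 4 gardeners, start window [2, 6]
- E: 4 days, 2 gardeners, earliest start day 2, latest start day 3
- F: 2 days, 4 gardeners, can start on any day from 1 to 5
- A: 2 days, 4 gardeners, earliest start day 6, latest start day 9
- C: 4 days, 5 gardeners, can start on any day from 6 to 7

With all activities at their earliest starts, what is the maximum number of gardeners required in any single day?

Early-start schedule: D@1, G@1, B@2, E@2, F@1, A@6, C@6.
Load per day: day 1: 9, day 2: 12, day 3: 2, day 4: 2, day 5: 2, day 6: 9, day 7: 9, day 8: 5, day 9: 5, day 10: 0.
Peak is 12.

12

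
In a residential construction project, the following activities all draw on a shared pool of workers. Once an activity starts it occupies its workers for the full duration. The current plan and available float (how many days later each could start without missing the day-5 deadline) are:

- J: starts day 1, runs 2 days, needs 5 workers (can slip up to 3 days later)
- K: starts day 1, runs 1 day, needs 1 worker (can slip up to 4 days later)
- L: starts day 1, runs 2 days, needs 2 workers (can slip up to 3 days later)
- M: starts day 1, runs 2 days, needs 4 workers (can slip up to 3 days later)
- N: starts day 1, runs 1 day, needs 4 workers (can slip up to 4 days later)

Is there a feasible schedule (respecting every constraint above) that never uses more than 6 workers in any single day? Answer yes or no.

Schedule J@1, K@1, L@3, M@3, N@5: d1:6  d2:5  d3:6  d4:6  d5:4 — peak 6 ≤ 6.

yes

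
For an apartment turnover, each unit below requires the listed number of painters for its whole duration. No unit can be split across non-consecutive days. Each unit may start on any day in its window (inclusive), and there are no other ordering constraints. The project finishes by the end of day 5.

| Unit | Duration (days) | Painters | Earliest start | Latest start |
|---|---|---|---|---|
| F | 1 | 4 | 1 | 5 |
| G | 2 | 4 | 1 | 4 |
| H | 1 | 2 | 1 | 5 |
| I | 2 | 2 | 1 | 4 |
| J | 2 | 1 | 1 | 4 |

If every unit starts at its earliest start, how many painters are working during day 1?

13

At early start, day 1 has: F, G, H, I, J.
Demand: 4 + 4 + 2 + 2 + 1 = 13.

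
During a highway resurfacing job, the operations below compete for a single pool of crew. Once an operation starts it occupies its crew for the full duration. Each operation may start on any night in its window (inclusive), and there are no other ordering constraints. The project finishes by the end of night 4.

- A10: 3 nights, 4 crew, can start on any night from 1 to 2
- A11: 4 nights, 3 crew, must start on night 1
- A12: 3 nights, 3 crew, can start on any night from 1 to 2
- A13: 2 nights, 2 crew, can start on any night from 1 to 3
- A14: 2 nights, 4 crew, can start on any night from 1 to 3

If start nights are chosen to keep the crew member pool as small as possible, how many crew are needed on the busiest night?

Early-start (A10@1, A11@1, A12@1, A13@1, A14@1) gives peak 16: n1:16  n2:16  n3:10  n4:3.
Shift A14→3.
Schedule A10@1, A11@1, A12@1, A13@1, A14@3: n1:12  n2:12  n3:14  n4:7 — peak 14.

14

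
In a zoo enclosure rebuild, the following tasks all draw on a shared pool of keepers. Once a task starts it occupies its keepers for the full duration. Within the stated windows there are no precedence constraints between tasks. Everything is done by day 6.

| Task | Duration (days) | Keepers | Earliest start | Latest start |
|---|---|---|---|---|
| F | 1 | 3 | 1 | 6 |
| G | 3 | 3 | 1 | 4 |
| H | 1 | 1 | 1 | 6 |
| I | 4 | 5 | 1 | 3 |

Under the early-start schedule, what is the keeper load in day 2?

8

At early start, day 2 has: G, I.
Demand: 3 + 5 = 8.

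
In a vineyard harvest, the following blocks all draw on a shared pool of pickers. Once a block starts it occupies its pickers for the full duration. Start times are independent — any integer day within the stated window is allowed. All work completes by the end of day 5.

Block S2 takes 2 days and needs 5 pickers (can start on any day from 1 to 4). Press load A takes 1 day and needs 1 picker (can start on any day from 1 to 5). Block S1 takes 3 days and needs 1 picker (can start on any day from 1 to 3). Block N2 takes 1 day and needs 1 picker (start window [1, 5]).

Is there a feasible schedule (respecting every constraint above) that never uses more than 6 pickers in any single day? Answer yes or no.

yes

Schedule Block S2@1, Press load A@3, Block S1@3, Block N2@3: d1:5  d2:5  d3:3  d4:1  d5:1 — peak 5 ≤ 6.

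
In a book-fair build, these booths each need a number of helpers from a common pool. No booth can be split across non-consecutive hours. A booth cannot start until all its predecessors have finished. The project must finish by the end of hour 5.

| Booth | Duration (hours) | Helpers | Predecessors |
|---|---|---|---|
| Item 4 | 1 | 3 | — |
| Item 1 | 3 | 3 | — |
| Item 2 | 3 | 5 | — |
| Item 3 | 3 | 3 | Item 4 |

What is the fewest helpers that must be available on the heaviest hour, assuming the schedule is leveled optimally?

11

Schedule Item 4@1, Item 1@1, Item 2@1, Item 3@2: h1:11  h2:11  h3:11  h4:3  h5:0 — peak 11.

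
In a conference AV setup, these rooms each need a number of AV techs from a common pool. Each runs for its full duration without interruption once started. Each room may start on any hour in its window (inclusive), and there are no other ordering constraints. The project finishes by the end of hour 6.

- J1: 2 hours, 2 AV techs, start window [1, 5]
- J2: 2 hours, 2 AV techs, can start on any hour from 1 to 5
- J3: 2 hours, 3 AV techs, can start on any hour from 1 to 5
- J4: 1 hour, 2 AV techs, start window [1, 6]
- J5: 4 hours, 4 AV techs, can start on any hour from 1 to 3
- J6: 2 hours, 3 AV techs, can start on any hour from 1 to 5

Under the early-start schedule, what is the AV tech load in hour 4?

4

At early start, hour 4 has: J5.
Demand: 4 = 4.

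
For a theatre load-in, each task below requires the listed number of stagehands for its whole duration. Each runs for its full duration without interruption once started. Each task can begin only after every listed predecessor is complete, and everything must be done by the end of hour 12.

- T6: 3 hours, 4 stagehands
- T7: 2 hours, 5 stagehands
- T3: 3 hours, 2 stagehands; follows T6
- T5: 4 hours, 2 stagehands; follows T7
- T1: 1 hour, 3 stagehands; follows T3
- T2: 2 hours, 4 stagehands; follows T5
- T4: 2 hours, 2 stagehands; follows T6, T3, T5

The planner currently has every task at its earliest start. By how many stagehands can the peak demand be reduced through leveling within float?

3

Early-start peak: h1:9  h2:9  h3:6  h4:4  h5:4  h6:4  h7:9  h8:6  h9:0  h10:0  h11:0  h12:0 ⇒ 9.
Leveled (T6@1, T7@4, T3@6, T5@6, T1@9, T2@10, T4@10): h1:4  h2:4  h3:4  h4:5  h5:5  h6:4  h7:4  h8:4  h9:5  h10:6  h11:6  h12:0 ⇒ 6.
Reduction 9 − 6 = 3.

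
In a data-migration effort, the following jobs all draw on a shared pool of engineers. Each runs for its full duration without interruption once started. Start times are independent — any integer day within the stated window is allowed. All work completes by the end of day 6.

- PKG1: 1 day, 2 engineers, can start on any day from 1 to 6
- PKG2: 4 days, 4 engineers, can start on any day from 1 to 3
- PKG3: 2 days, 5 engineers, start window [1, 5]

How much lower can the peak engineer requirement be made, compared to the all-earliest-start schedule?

5

Early-start peak: d1:11  d2:9  d3:4  d4:4  d5:0  d6:0 ⇒ 11.
Leveled (PKG1@1, PKG2@1, PKG3@5): d1:6  d2:4  d3:4  d4:4  d5:5  d6:5 ⇒ 6.
Reduction 11 − 6 = 5.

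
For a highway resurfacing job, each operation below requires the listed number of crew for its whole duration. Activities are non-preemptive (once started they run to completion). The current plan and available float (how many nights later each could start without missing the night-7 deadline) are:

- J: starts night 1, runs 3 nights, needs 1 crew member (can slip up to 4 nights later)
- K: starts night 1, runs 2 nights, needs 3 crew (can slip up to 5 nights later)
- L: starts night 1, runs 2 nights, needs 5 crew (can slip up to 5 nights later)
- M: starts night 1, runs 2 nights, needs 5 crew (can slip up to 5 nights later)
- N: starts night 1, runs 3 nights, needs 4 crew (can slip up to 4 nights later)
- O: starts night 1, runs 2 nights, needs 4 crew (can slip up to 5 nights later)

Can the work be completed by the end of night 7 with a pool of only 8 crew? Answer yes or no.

Schedule J@1, K@4, L@1, M@3, N@5, O@6: n1:6  n2:6  n3:6  n4:8  n5:7  n6:8  n7:8 — peak 8 ≤ 8.

yes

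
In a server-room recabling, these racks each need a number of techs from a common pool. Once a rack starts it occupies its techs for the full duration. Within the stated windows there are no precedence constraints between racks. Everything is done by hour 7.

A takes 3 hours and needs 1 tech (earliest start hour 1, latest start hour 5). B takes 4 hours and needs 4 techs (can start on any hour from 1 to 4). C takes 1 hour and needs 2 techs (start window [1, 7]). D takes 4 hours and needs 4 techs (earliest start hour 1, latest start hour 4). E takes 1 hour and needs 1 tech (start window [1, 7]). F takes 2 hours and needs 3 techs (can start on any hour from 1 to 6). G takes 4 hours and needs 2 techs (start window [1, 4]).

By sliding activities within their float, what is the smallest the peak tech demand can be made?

10

Early-start (A@1, B@1, C@1, D@1, E@1, F@1, G@1) gives peak 17: h1:17  h2:14  h3:11  h4:10  h5:0  h6:0  h7:0.
Shift D→2, F→5, G→4.
Schedule A@1, B@1, C@1, D@2, E@1, F@5, G@4: h1:8  h2:9  h3:9  h4:10  h5:9  h6:5  h7:2 — peak 10.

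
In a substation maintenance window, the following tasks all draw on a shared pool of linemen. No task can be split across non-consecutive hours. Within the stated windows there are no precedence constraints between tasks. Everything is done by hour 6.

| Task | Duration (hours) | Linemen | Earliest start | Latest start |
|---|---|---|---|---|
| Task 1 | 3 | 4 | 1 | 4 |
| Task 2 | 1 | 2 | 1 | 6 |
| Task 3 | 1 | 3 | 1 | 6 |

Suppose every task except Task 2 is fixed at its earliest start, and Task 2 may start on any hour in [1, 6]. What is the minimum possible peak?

7

Task 2@1: h1:9  h2:4  h3:4  h4:0  h5:0  h6:0 → peak 9
Task 2@2: h1:7  h2:6  h3:4  h4:0  h5:0  h6:0 → peak 7
Task 2@3: h1:7  h2:4  h3:6  h4:0  h5:0  h6:0 → peak 7
Task 2@4: h1:7  h2:4  h3:4  h4:2  h5:0  h6:0 → peak 7
Task 2@5: h1:7  h2:4  h3:4  h4:0  h5:2  h6:0 → peak 7
Task 2@6: h1:7  h2:4  h3:4  h4:0  h5:0  h6:2 → peak 7
Best is Task 2@2, peak 7.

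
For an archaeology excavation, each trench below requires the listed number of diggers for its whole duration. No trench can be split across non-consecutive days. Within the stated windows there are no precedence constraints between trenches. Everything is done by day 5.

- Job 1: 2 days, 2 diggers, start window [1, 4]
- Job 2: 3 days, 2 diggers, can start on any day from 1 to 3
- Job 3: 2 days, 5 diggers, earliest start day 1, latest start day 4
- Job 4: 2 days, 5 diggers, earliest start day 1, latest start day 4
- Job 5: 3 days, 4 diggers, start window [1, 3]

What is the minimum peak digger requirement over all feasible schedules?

Early-start (Job 1@1, Job 2@1, Job 3@1, Job 4@1, Job 5@1) gives peak 18: d1:18  d2:18  d3:6  d4:0  d5:0.
Shift Job 4→4, Job 5→3.
Schedule Job 1@1, Job 2@1, Job 3@1, Job 4@4, Job 5@3: d1:9  d2:9  d3:6  d4:9  d5:9 — peak 9.
Total digger-days = 42 over 5 days ⇒ peak ≥ ⌈42/5⌉ = 9, so 9 is optimal.

9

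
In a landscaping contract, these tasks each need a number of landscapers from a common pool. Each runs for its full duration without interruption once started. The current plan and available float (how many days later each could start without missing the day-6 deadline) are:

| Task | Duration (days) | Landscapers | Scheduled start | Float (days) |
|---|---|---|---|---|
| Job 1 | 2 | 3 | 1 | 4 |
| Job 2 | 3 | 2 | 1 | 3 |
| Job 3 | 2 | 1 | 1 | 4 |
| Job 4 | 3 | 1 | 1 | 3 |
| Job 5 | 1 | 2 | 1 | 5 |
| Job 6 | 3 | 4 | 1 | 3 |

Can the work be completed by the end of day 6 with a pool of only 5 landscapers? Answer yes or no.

Total landscaper-days = 31; over 6 days the average is 31/6 > 5, so some day must exceed 5.

no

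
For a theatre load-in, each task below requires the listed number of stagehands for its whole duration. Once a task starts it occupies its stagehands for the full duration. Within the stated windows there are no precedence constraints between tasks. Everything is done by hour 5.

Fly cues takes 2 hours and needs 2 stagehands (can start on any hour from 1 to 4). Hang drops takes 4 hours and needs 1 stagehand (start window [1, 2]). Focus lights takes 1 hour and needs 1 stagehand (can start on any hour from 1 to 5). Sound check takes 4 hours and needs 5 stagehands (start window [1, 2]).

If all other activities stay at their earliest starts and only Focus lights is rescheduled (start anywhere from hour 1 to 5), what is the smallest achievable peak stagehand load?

Focus lights@1: h1:9  h2:8  h3:6  h4:6  h5:0 → peak 9
Focus lights@2: h1:8  h2:9  h3:6  h4:6  h5:0 → peak 9
Focus lights@3: h1:8  h2:8  h3:7  h4:6  h5:0 → peak 8
Focus lights@4: h1:8  h2:8  h3:6  h4:7  h5:0 → peak 8
Focus lights@5: h1:8  h2:8  h3:6  h4:6  h5:1 → peak 8
Best is Focus lights@3, peak 8.

8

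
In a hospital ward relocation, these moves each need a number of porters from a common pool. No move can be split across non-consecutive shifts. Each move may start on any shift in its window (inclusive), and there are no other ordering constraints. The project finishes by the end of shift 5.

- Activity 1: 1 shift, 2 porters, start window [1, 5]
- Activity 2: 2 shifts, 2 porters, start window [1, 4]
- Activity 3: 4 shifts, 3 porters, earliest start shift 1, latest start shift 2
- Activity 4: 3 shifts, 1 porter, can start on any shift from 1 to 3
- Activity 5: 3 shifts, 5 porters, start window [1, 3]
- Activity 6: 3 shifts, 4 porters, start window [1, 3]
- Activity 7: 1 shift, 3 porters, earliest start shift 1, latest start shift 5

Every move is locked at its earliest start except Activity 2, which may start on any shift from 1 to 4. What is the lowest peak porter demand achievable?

18

Activity 2@1: s1:20  s2:15  s3:13  s4:3  s5:0 → peak 20
Activity 2@2: s1:18  s2:15  s3:15  s4:3  s5:0 → peak 18
Activity 2@3: s1:18  s2:13  s3:15  s4:5  s5:0 → peak 18
Activity 2@4: s1:18  s2:13  s3:13  s4:5  s5:2 → peak 18
Best is Activity 2@2, peak 18.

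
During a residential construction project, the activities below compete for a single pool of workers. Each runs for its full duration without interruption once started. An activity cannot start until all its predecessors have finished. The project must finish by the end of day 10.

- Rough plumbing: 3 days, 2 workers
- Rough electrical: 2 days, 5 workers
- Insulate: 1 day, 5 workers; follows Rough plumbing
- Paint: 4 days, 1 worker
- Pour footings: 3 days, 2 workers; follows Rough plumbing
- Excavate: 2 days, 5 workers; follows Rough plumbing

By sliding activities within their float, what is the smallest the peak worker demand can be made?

7

Early-start (Rough plumbing@1, Rough electrical@1, Insulate@4, Paint@1, Pour footings@4, Excavate@4) gives peak 13: d1:8  d2:8  d3:3  d4:13  d5:7  d6:2  d7:0  d8:0  d9:0  d10:0.
Shift Paint→3, Pour footings→5, Excavate→7.
Schedule Rough plumbing@1, Rough electrical@1, Insulate@4, Paint@3, Pour footings@5, Excavate@7: d1:7  d2:7  d3:3  d4:6  d5:3  d6:3  d7:7  d8:5  d9:0  d10:0 — peak 7.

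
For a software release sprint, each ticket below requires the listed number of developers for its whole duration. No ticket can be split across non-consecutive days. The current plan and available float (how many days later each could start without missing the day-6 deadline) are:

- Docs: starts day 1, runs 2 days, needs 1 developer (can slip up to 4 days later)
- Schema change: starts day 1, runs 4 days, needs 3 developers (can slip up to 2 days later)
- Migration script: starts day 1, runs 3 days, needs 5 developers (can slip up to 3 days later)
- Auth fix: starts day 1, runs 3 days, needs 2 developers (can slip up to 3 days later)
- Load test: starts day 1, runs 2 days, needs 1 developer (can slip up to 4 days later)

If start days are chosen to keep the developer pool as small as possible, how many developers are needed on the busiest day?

8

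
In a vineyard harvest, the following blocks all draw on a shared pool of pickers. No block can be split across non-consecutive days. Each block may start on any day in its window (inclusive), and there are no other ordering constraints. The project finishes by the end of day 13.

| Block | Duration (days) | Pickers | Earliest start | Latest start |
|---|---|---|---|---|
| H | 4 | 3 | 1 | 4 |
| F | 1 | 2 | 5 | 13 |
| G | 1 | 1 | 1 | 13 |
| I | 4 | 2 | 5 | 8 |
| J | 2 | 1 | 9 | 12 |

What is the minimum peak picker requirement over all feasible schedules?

Early-start (H@1, F@5, G@1, I@5, J@9) gives peak 4: d1:4  d2:3  d3:3  d4:3  d5:4  d6:2  d7:2  d8:2  d9:1  d10:1  d11:0  d12:0  d13:0.
Shift G→5, I→6.
Schedule H@1, F@5, G@5, I@6, J@9: d1:3  d2:3  d3:3  d4:3  d5:3  d6:2  d7:2  d8:2  d9:3  d10:1  d11:0  d12:0  d13:0 — peak 3.

3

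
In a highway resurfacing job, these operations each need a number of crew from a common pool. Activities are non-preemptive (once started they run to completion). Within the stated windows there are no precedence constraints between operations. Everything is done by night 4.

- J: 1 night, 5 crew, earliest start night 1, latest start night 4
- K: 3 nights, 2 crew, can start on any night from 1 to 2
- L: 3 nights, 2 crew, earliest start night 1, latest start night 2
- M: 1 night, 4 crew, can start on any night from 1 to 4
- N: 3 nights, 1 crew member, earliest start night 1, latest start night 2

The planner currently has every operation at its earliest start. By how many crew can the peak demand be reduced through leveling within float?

7

Early-start peak: n1:14  n2:5  n3:5  n4:0 ⇒ 14.
Leveled (J@1, K@1, L@2, M@4, N@2): n1:7  n2:5  n3:5  n4:7 ⇒ 7.
Reduction 14 − 7 = 7.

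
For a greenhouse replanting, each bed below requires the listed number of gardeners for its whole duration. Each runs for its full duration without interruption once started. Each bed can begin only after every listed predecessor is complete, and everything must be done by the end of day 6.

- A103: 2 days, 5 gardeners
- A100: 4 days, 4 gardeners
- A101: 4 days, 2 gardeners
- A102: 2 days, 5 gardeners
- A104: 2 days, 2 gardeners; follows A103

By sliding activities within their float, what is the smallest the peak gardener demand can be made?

9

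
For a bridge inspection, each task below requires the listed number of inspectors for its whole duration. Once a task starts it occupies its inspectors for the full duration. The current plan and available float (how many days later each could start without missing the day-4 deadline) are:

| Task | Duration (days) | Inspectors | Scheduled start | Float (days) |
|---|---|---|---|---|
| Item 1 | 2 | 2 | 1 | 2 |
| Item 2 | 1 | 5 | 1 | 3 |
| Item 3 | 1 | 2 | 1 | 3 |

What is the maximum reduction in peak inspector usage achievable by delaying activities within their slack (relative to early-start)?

Early-start peak: d1:9  d2:2  d3:0  d4:0 ⇒ 9.
Leveled (Item 1@1, Item 2@3, Item 3@1): d1:4  d2:2  d3:5  d4:0 ⇒ 5.
Reduction 9 − 5 = 4.

4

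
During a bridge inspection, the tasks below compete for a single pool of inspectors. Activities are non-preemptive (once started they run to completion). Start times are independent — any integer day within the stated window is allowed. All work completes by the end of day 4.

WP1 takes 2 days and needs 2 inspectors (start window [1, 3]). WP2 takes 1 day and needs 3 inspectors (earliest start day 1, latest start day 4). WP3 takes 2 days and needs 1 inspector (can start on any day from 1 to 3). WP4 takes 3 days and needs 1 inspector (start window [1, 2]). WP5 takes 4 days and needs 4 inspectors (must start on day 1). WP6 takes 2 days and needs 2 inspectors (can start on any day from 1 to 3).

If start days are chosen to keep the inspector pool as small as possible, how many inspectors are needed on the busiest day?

9

Early-start (WP1@1, WP2@1, WP3@1, WP4@1, WP5@1, WP6@1) gives peak 13: d1:13  d2:10  d3:5  d4:4.
Shift WP3→2, WP4→2, WP6→3.
Schedule WP1@1, WP2@1, WP3@2, WP4@2, WP5@1, WP6@3: d1:9  d2:8  d3:8  d4:7 — peak 9.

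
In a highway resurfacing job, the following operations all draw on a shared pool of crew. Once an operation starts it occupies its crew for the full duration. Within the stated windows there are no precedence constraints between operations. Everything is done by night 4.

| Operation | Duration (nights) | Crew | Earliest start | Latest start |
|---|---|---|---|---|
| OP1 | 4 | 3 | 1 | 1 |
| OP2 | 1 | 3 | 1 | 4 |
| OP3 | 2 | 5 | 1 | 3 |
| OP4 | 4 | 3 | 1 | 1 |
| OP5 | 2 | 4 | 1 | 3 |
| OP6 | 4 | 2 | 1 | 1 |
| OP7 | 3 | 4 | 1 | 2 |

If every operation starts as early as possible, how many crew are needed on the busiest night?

Early-start schedule: OP1@1, OP2@1, OP3@1, OP4@1, OP5@1, OP6@1, OP7@1.
Load per night: night 1: 24, night 2: 21, night 3: 12, night 4: 8.
Peak is 24.

24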